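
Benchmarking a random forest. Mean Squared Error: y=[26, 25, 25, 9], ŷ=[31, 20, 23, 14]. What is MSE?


Squared errors: (26-31)²=25, (25-20)²=25, (25-23)²=4, (9-14)²=25
Sum = 79
MSE = 79/4 = 79/4

79/4


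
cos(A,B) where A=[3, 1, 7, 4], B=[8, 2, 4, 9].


A·B = 3·8 + 1·2 + 7·4 + 4·9 = 90
‖A‖ = √75 = 8.6603, ‖B‖ = √165 = 12.8452
cos = 90/(√75·√165) = 90/√12375 = 0.809

0.809


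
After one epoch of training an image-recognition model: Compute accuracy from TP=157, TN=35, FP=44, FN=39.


Accuracy = (TP+TN)/(TP+TN+FP+FN)
= (157+35)/(275)
= 192/275 = 69.82%

69.82%


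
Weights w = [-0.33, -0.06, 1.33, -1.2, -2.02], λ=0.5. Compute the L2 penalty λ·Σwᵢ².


‖w‖₂² = (-0.33)² + (-0.06)² + (1.33)² + (-1.2)² + (-2.02)²
     = 0.1089 + 0.0036 + 1.7689 + 1.44 + 4.0804
     = 7.4018
λ·‖w‖₂² = 0.5·7.4018 = 3.7009

3.7009


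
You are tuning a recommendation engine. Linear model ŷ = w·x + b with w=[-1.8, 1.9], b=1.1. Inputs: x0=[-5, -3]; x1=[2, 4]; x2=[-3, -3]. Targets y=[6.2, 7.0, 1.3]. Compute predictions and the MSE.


ŷ0 = (-1.8)·(-5) + (1.9)·(-3) + 1.1 = 4.4
ŷ1 = (-1.8)·(2) + (1.9)·(4) + 1.1 = 5.1
ŷ2 = (-1.8)·(-3) + (1.9)·(-3) + 1.1 = 0.8
errors² = [3.24, 3.61, 0.25]
MSE = 7.1000/3 = 2.3667

2.3667


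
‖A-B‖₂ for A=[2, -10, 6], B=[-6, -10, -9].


d = √((2+ 6)² + (-10+ 10)² + (6+ 9)²)
  = √(64 + 0 + 225)
  = √289 = 17.0

17.0


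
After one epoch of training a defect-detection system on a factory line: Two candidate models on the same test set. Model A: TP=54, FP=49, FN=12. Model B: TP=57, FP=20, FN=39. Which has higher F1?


Model A: P=54/103=0.5243, R=54/66=0.8182, F1=2PR/(P+R)=2TP/(2TP+FP+FN)=108/169=0.6391
Model B: P=57/77=0.7403, R=57/96=0.5938, F1=2PR/(P+R)=2TP/(2TP+FP+FN)=114/173=0.659
0.6391 < 0.659 → Model B

Model B


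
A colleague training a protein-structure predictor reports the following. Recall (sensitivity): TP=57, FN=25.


Recall = TP/(TP+FN)
= 57/(57+25)
= 57/82 = 69.51%

69.51%


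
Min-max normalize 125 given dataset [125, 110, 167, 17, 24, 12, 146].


min=12, max=167
(125-12)/(167-12) = 113/155 = 0.729

0.729


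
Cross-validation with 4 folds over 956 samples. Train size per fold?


Fold size = 956/4 = 239
Training per fold = 956 - 239 = 717

717


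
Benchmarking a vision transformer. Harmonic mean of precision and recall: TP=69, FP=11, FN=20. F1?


Precision = 69/80 = 0.8625
Recall = 69/89 = 0.7753
F1 = 2·P·R/(P+R) = 2·TP/(2·TP+FP+FN) = 138/(138+11+20) = 138/169 = 0.8166

0.8166


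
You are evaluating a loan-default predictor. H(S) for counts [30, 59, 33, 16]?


Probabilities: [30/138, 59/138, 33/138, 16/138] ≈ [0.2174, 0.4275, 0.2391, 0.1159]
H = -((30/138)·log₂(30/138) + (59/138)·log₂(59/138) + (33/138)·log₂(33/138) + (16/138)·log₂(16/138))
  = 1.8567 bits

1.8567 bits


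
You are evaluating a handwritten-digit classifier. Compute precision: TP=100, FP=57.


Precision = TP/(TP+FP)
= 100/(100+57)
= 100/157 = 63.69%

63.69%


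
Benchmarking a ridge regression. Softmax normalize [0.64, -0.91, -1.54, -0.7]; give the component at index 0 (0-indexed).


Exponentials: e^0.64=1.8965, e^-0.91=0.4025, e^-1.54=0.2144, e^-0.7=0.4966
Sum = 3.01
Softmax = [0.6301, 0.1337, 0.0712, 0.165]
p[0] = 1.8965/3.01 = 0.6301

0.6301


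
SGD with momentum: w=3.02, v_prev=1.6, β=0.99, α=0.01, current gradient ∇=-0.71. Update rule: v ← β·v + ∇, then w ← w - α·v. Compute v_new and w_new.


v_new = 0.99·1.6 - 0.71 = 1.584 - 0.71 = 0.874
w_new = 3.02 - 0.01·0.874 = 3.02 - 0.00874 = 3.01126

v_new=0.874, w_new=3.01126


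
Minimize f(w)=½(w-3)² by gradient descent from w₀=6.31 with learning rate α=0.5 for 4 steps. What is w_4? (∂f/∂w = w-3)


step 1: grad = 6.31-3 = 3.31; w = 6.31 - 0.5·(3.31) = 4.655
step 2: grad = 4.655-3 = 1.655; w = 4.655 - 0.5·(1.655) = 3.8275
step 3: grad = 3.8275-3 = 0.8275; w = 3.8275 - 0.5·(0.8275) = 3.41375
step 4: grad = 3.41375-3 = 0.41375; w = 3.41375 - 0.5·(0.41375) = 3.206875

3.206875


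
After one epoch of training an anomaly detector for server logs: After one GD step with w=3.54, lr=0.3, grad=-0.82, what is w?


w_new = w - α·∇
= 3.54 - 0.3·-0.82
= 3.54 + 0.246
= 3.786

3.786


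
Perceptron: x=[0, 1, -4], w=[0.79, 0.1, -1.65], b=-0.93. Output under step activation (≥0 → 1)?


z = (0)·(0.79) + (1)·(0.1) + (-4)·(-1.65) - 0.93
  = 5.77
step(z) = 1 (z≥0)

1


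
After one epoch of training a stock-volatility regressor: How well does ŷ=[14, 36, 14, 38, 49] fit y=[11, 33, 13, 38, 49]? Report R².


ȳ = 28.8
SS_res = Σ(y-ŷ)² = 19
SS_tot = Σ(y-ȳ)² = 1076.8
R² = 1 - SS_res/SS_tot = 1 - 0.0176 = 0.9824

0.9824


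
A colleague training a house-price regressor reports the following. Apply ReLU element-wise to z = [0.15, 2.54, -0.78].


ReLU(0.15) = max(0, 0.15) = 0.15
ReLU(2.54) = max(0, 2.54) = 2.54
ReLU(-0.78) = max(0, -0.78) = 0.0
result = [0.15, 2.54, 0.0]

[0.15, 2.54, 0.0]


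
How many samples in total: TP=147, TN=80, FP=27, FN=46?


Total = TP + TN + FP + FN
= 147 + 80 + 27 + 46
= 300
(Predicted positive: 174, predicted negative: 126)

300


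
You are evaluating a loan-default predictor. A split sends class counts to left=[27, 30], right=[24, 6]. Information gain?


Parent = [51, 36], H_parent = 0.9784
H_left = 0.998 (n=57), H_right = 0.7219 (n=30)
H_children = (57/87)·0.998 + (30/87)·0.7219 = 0.9028
IG = 0.9784 - 0.9028 = 0.0756

0.0756


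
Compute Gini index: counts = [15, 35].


Probabilities: [15/50, 35/50] ≈ [0.3, 0.7]
Σpᵢ² = (225 + 1225)/50² = 1450/2500
Gini = 1 - Σpᵢ² = 1 - 1450/2500 = 0.42

0.42


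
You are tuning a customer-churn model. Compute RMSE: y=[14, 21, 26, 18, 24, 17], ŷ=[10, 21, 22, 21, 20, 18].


MSE = 58/6 = 9.6667
RMSE = √(58/6) = 3.1091

3.1091


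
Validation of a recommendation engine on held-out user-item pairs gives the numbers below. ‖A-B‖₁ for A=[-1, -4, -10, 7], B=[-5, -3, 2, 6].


d = |-1+ 5| + |-4+ 3| + |-10-2| + |7-6|
  = 4 + 1 + 12 + 1
  = 18

18


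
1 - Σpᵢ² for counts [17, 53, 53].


Probabilities: [17/123, 53/123, 53/123] ≈ [0.1382, 0.4309, 0.4309]
Σpᵢ² = (289 + 2809 + 2809)/123² = 5907/15129
Gini = 1 - Σpᵢ² = 1 - 5907/15129 = 0.6096

0.6096


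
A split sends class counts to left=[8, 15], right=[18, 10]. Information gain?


Parent = [26, 25], H_parent = 0.9997
H_left = 0.9321 (n=23), H_right = 0.9403 (n=28)
H_children = (23/51)·0.9321 + (28/51)·0.9403 = 0.9366
IG = 0.9997 - 0.9366 = 0.0631

0.0631


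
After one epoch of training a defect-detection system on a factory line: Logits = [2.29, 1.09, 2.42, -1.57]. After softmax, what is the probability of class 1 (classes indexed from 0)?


Exponentials: e^2.29=9.8749, e^1.09=2.9743, e^2.42=11.2459, e^-1.57=0.208
Sum = 24.3031
Softmax = [0.4063, 0.1224, 0.4627, 0.0086]
p[1] = 2.9743/24.3031 = 0.1224

0.1224


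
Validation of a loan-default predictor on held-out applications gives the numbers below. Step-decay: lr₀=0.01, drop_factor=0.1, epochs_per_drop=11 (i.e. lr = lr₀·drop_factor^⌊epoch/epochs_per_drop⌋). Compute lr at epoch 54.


n_drops = ⌊54/11⌋ = 4
lr = 0.01·0.1^4 = 0.01·0.0001 = 0.000001

0.000001


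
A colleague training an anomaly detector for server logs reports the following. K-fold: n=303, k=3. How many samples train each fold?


Fold size = 303/3 = 101
Training per fold = 303 - 101 = 202

202


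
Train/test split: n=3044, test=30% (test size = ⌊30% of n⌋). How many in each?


Test = ⌊3044·30/100⌋ = 913
Train = 3044 - 913 = 2131

Train: 2131, Test: 913


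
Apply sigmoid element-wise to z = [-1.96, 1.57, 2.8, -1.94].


σ(-1.96) = 1/(1+e^1.96) = 0.1235
σ(1.57) = 1/(1+e^-1.57) = 0.8278
σ(2.8) = 1/(1+e^-2.8) = 0.9427
σ(-1.94) = 1/(1+e^1.94) = 0.1256
result = [0.1235, 0.8278, 0.9427, 0.1256]

[0.1235, 0.8278, 0.9427, 0.1256]


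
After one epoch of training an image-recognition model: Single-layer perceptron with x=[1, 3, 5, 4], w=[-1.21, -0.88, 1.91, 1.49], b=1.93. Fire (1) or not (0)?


z = (1)·(-1.21) + (3)·(-0.88) + (5)·(1.91) + (4)·(1.49) + 1.93
  = 13.59
step(z) = 1 (z≥0)

1


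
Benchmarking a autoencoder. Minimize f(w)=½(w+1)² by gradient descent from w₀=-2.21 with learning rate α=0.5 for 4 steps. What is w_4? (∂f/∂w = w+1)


step 1: grad = -2.21+1 = -1.21; w = -2.21 - 0.5·(-1.21) = -1.605
step 2: grad = -1.605+1 = -0.605; w = -1.605 - 0.5·(-0.605) = -1.3025
step 3: grad = -1.3025+1 = -0.3025; w = -1.3025 - 0.5·(-0.3025) = -1.15125
step 4: grad = -1.15125+1 = -0.15125; w = -1.15125 - 0.5·(-0.15125) = -1.075625

-1.075625


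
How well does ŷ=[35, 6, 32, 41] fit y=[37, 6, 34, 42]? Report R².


ȳ = 29.75
SS_res = Σ(y-ŷ)² = 9
SS_tot = Σ(y-ȳ)² = 784.75
R² = 1 - SS_res/SS_tot = 1 - 0.0115 = 0.9885

0.9885


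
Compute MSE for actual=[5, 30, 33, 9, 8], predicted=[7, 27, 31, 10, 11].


Squared errors: (5-7)²=4, (30-27)²=9, (33-31)²=4, (9-10)²=1, (8-11)²=9
Sum = 27
MSE = 27/5 = 27/5

27/5


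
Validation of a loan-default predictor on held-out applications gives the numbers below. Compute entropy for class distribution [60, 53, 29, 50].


Probabilities: [60/192, 53/192, 29/192, 50/192] ≈ [0.3125, 0.276, 0.151, 0.2604]
H = -((60/192)·log₂(60/192) + (53/192)·log₂(53/192) + (29/192)·log₂(29/192) + (50/192)·log₂(50/192))
  = 1.9544 bits

1.9544 bits


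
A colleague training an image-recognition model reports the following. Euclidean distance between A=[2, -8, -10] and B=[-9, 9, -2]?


d = √((2+ 9)² + (-8-9)² + (-10+ 2)²)
  = √(121 + 289 + 64)
  = √474 = 21.7715

21.7715


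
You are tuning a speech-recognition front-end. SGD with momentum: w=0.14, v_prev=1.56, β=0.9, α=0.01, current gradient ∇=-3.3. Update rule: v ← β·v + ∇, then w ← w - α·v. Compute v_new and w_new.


v_new = 0.9·1.56 - 3.3 = 1.404 - 3.3 = -1.896
w_new = 0.14 - 0.01·-1.896 = 0.14 + 0.01896 = 0.15896

v_new=-1.896, w_new=0.15896


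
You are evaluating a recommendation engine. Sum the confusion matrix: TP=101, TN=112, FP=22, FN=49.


Total = TP + TN + FP + FN
= 101 + 112 + 22 + 49
= 284
(Predicted positive: 123, predicted negative: 161)

284


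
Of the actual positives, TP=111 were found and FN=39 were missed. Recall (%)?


Recall = TP/(TP+FN)
= 111/(111+39)
= 111/150 = 74.0%

74.0%


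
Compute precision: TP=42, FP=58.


Precision = TP/(TP+FP)
= 42/(42+58)
= 42/100 = 42.0%

42.0%


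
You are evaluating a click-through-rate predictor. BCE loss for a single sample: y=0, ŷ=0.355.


BCE = -[y·ln(p) + (1-y)·ln(1-p)]
= -0 - 1·ln(1-0.355)
= -ln(0.645) = 0.4385

0.4385


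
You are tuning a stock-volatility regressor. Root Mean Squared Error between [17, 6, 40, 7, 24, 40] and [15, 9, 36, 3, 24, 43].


MSE = 54/6 = 9
RMSE = √(54/6) = 3.0

3.0


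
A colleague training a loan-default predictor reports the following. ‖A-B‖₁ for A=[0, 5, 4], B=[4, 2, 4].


d = |0-4| + |5-2| + |4-4|
  = 4 + 3 + 0
  = 7

7


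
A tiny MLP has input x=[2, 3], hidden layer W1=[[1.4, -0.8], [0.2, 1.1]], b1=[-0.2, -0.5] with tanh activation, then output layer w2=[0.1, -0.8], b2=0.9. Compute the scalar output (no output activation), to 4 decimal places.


z1[0] = (1.4)·(2) + (-0.8)·(3) - 0.2 = 0.2
z1[1] = (0.2)·(2) + (1.1)·(3) - 0.5 = 3.2
h = tanh(z1) = [0.1974, 0.9967]
output = (0.1)·(0.1974) + (-0.8)·(0.9967) + 0.9 = 0.1224

0.1224


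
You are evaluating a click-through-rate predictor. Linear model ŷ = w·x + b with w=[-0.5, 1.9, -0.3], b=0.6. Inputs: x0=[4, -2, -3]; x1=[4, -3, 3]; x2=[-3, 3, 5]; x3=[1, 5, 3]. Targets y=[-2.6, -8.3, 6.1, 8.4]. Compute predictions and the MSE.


ŷ0 = (-0.5)·(4) + (1.9)·(-2) + (-0.3)·(-3) + 0.6 = -4.3
ŷ1 = (-0.5)·(4) + (1.9)·(-3) + (-0.3)·(3) + 0.6 = -8.0
ŷ2 = (-0.5)·(-3) + (1.9)·(3) + (-0.3)·(5) + 0.6 = 6.3
ŷ3 = (-0.5)·(1) + (1.9)·(5) + (-0.3)·(3) + 0.6 = 8.7
errors² = [2.89, 0.09, 0.04, 0.09]
MSE = 3.1100/4 = 0.7775

0.7775


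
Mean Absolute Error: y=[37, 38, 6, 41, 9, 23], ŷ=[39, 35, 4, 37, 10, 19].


Absolute errors: |37-39|=2, |38-35|=3, |6-4|=2, |41-37|=4, |9-10|=1, |23-19|=4
Sum = 16
MAE = 16/6 = 8/3

8/3


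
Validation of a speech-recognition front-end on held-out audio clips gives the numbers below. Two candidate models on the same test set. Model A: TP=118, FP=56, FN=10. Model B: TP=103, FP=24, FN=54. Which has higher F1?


Model A: P=118/174=0.6782, R=118/128=0.9219, F1=2PR/(P+R)=2TP/(2TP+FP+FN)=236/302=0.7815
Model B: P=103/127=0.811, R=103/157=0.6561, F1=2PR/(P+R)=2TP/(2TP+FP+FN)=206/284=0.7254
0.7815 > 0.7254 → Model A

Model A


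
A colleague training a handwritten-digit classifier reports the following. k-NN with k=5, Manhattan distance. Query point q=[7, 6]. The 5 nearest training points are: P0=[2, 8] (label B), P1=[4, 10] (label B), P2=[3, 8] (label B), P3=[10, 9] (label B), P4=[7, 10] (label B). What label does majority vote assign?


d(q,P0) = 7  (label B)
d(q,P1) = 7  (label B)
d(q,P2) = 6  (label B)
d(q,P3) = 6  (label B)
d(q,P4) = 4  (label B)
Votes: A=0, B=5
Majority → B

B


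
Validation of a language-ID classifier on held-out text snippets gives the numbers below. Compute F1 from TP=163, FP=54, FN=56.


Precision = 163/217 = 0.7512
Recall = 163/219 = 0.7443
F1 = 2·P·R/(P+R) = 2·TP/(2·TP+FP+FN) = 326/(326+54+56) = 326/436 = 0.7477

0.7477


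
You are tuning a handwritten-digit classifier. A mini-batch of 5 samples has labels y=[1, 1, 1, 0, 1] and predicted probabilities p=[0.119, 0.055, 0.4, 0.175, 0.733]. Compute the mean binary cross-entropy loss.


L[0] = -ln(0.119) = 2.1286
L[1] = -ln(0.055) = 2.9004
L[2] = -ln(0.4) = 0.9163
L[3] = -ln(1-0.175) = -ln(0.825) = 0.1924
L[4] = -ln(0.733) = 0.3106
mean = (2.1286 + 2.9004 + 0.9163 + 0.1924 + 0.3106)/5 = 1.2897

1.2897


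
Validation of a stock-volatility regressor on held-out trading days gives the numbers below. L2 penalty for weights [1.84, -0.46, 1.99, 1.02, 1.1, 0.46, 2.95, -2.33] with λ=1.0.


‖w‖₂² = (1.84)² + (-0.46)² + (1.99)² + (1.02)² + (1.1)² + (0.46)² + (2.95)² + (-2.33)²
     = 3.3856 + 0.2116 + 3.9601 + 1.0404 + 1.21 + 0.2116 + 8.7025 + 5.4289
     = 24.1507
λ·‖w‖₂² = 1.0·24.1507 = 24.1507

24.1507


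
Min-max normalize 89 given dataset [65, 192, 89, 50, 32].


min=32, max=192
(89-32)/(192-32) = 57/160 = 0.3563

0.3563


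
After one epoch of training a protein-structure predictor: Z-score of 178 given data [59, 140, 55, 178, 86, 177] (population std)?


μ = 115.8333, σ = 51.6573
z = (178 - 115.8333)/51.6573 = 1.2034

1.2034


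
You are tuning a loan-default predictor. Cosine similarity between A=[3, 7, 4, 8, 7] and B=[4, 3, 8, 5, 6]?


A·B = 3·4 + 7·3 + 4·8 + 8·5 + 7·6 = 147
‖A‖ = √187 = 13.6748, ‖B‖ = √150 = 12.2474
cos = 147/(√187·√150) = 147/√28050 = 0.8777

0.8777


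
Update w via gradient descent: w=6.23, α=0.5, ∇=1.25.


w_new = w - α·∇
= 6.23 - 0.5·1.25
= 6.23 - 0.625
= 5.605

5.605


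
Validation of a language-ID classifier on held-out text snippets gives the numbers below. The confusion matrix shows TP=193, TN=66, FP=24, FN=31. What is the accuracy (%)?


Accuracy = (TP+TN)/(TP+TN+FP+FN)
= (193+66)/(314)
= 259/314 = 82.48%

82.48%


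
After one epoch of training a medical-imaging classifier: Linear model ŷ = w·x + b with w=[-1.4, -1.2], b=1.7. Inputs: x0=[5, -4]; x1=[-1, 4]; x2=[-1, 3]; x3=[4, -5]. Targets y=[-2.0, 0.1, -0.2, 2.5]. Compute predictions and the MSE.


ŷ0 = (-1.4)·(5) + (-1.2)·(-4) + 1.7 = -0.5
ŷ1 = (-1.4)·(-1) + (-1.2)·(4) + 1.7 = -1.7
ŷ2 = (-1.4)·(-1) + (-1.2)·(3) + 1.7 = -0.5
ŷ3 = (-1.4)·(4) + (-1.2)·(-5) + 1.7 = 2.1
errors² = [2.25, 3.24, 0.09, 0.16]
MSE = 5.7400/4 = 1.435

1.435


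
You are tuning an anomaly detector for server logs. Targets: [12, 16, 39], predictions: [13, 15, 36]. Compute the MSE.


Squared errors: (12-13)²=1, (16-15)²=1, (39-36)²=9
Sum = 11
MSE = 11/3 = 11/3

11/3


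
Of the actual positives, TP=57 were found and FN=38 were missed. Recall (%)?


Recall = TP/(TP+FN)
= 57/(57+38)
= 57/95 = 60.0%

60.0%


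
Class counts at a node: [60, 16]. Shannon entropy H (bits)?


Probabilities: [60/76, 16/76] ≈ [0.7895, 0.2105]
H = -((60/76)·log₂(60/76) + (16/76)·log₂(16/76))
  = 0.7425 bits

0.7425 bits


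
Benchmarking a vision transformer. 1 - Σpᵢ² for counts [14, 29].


Probabilities: [14/43, 29/43] ≈ [0.3256, 0.6744]
Σpᵢ² = (196 + 841)/43² = 1037/1849
Gini = 1 - Σpᵢ² = 1 - 1037/1849 = 0.4392

0.4392


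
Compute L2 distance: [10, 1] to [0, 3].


d = √((10-0)² + (1-3)²)
  = √(100 + 4)
  = √104 = 10.198

10.198


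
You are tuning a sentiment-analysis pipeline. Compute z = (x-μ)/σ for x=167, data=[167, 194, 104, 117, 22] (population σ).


μ = 120.8, σ = 59.2466
z = (167 - 120.8)/59.2466 = 0.7798

0.7798


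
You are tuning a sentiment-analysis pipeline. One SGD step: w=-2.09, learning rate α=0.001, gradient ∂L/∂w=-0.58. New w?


w_new = w - α·∇
= -2.09 - 0.001·-0.58
= -2.09 + 0.00058
= -2.08942

-2.08942


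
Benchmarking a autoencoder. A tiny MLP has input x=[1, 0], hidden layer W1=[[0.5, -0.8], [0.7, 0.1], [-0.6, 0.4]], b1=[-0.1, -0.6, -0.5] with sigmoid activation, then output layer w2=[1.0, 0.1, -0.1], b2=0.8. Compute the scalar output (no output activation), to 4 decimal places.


z1[0] = (0.5)·(1) + (-0.8)·(0) - 0.1 = 0.4
z1[1] = (0.7)·(1) + (0.1)·(0) - 0.6 = 0.1
z1[2] = (-0.6)·(1) + (0.4)·(0) - 0.5 = -1.1
h = sigmoid(z1) = [0.5987, 0.525, 0.2497]
output = (1.0)·(0.5987) + (0.1)·(0.525) + (-0.1)·(0.2497) + 0.8 = 1.4262

1.4262


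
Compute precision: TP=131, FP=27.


Precision = TP/(TP+FP)
= 131/(131+27)
= 131/158 = 82.91%

82.91%


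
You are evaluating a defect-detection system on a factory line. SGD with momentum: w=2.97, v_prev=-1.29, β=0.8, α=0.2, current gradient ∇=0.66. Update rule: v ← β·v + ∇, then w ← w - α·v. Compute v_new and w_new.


v_new = 0.8·-1.29 + 0.66 = -1.032 + 0.66 = -0.372
w_new = 2.97 - 0.2·-0.372 = 2.97 + 0.0744 = 3.0444

v_new=-0.372, w_new=3.0444


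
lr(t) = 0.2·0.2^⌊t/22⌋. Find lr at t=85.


n_drops = ⌊85/22⌋ = 3
lr = 0.2·0.2^3 = 0.2·0.008 = 0.0016

0.0016


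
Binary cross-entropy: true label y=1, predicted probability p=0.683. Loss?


BCE = -[y·ln(p) + (1-y)·ln(1-p)]
= -1·ln(0.683) - 0
= -ln(0.683) = 0.3813

0.3813


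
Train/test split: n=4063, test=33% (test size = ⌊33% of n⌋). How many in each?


Test = ⌊4063·33/100⌋ = 1340
Train = 4063 - 1340 = 2723

Train: 2723, Test: 1340


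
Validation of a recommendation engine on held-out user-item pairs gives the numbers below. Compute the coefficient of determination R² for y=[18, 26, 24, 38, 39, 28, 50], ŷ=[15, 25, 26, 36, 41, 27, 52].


ȳ = 31.8571
SS_res = Σ(y-ŷ)² = 27
SS_tot = Σ(y-ȳ)² = 720.86
R² = 1 - SS_res/SS_tot = 1 - 0.0375 = 0.9625

0.9625


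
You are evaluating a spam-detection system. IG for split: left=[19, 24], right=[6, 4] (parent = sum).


Parent = [25, 28], H_parent = 0.9977
H_left = 0.9902 (n=43), H_right = 0.971 (n=10)
H_children = (43/53)·0.9902 + (10/53)·0.971 = 0.9866
IG = 0.9977 - 0.9866 = 0.0111

0.0111


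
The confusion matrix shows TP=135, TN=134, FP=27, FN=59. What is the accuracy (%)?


Accuracy = (TP+TN)/(TP+TN+FP+FN)
= (135+134)/(355)
= 269/355 = 75.77%

75.77%


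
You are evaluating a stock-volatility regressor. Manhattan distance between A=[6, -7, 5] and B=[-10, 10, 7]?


d = |6+ 10| + |-7-10| + |5-7|
  = 16 + 17 + 2
  = 35

35


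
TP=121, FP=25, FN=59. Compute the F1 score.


Precision = 121/146 = 0.8288
Recall = 121/180 = 0.6722
F1 = 2·P·R/(P+R) = 2·TP/(2·TP+FP+FN) = 242/(242+25+59) = 242/326 = 0.7423

0.7423


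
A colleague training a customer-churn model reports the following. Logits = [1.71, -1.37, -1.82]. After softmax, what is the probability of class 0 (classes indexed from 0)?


Exponentials: e^1.71=5.529, e^-1.37=0.2541, e^-1.82=0.162
Sum = 5.9451
Softmax = [0.93, 0.0427, 0.0273]
p[0] = 5.529/5.9451 = 0.93

0.93


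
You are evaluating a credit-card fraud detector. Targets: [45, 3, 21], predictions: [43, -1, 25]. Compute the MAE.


Absolute errors: |45-43|=2, |3+ 1|=4, |21-25|=4
Sum = 10
MAE = 10/3 = 10/3

10/3


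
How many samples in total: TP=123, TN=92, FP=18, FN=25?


Total = TP + TN + FP + FN
= 123 + 92 + 18 + 25
= 258
(Predicted positive: 141, predicted negative: 117)

258


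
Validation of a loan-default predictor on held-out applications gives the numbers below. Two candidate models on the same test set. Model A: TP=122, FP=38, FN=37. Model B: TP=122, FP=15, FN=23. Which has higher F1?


Model A: P=122/160=0.7625, R=122/159=0.7673, F1=2PR/(P+R)=2TP/(2TP+FP+FN)=244/319=0.7649
Model B: P=122/137=0.8905, R=122/145=0.8414, F1=2PR/(P+R)=2TP/(2TP+FP+FN)=244/282=0.8652
0.7649 < 0.8652 → Model B

Model B


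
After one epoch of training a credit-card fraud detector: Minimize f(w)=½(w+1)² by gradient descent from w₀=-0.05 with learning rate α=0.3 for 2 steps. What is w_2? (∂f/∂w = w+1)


step 1: grad = -0.05+1 = 0.95; w = -0.05 - 0.3·(0.95) = -0.335
step 2: grad = -0.335+1 = 0.665; w = -0.335 - 0.3·(0.665) = -0.5345

-0.5345


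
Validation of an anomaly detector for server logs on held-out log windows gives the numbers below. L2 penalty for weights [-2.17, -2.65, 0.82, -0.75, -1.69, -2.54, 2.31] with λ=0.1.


‖w‖₂² = (-2.17)² + (-2.65)² + (0.82)² + (-0.75)² + (-1.69)² + (-2.54)² + (2.31)²
     = 4.7089 + 7.0225 + 0.6724 + 0.5625 + 2.8561 + 6.4516 + 5.3361
     = 27.6101
λ·‖w‖₂² = 0.1·27.6101 = 2.76101

2.76101


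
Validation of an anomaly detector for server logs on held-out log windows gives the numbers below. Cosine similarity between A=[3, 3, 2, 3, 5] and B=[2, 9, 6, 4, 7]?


A·B = 3·2 + 3·9 + 2·6 + 3·4 + 5·7 = 92
‖A‖ = √56 = 7.4833, ‖B‖ = √186 = 13.6382
cos = 92/(√56·√186) = 92/√10416 = 0.9014

0.9014


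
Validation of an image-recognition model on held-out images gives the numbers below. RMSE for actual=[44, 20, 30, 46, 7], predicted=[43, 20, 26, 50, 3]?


MSE = 49/5 = 9.8
RMSE = √(49/5) = 3.1305

3.1305


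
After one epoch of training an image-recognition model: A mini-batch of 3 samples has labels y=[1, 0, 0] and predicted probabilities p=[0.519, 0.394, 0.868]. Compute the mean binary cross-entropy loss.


L[0] = -ln(0.519) = 0.6559
L[1] = -ln(1-0.394) = -ln(0.606) = 0.5009
L[2] = -ln(1-0.868) = -ln(0.132) = 2.025
mean = (0.6559 + 0.5009 + 2.025)/3 = 1.0606

1.0606


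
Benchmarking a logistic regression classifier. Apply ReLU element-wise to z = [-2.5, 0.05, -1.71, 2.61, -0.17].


ReLU(-2.5) = max(0, -2.5) = 0.0
ReLU(0.05) = max(0, 0.05) = 0.05
ReLU(-1.71) = max(0, -1.71) = 0.0
ReLU(2.61) = max(0, 2.61) = 2.61
ReLU(-0.17) = max(0, -0.17) = 0.0
result = [0.0, 0.05, 0.0, 2.61, 0.0]

[0.0, 0.05, 0.0, 2.61, 0.0]


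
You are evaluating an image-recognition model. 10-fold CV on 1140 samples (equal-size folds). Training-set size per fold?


Fold size = 1140/10 = 114
Training per fold = 1140 - 114 = 1026

1026


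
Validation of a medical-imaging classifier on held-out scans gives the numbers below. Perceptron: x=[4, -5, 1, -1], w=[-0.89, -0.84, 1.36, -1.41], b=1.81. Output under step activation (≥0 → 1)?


z = (4)·(-0.89) + (-5)·(-0.84) + (1)·(1.36) + (-1)·(-1.41) + 1.81
  = 5.22
step(z) = 1 (z≥0)

1


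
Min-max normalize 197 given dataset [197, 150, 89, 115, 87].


min=87, max=197
(197-87)/(197-87) = 110/110 = 1.0

1.0


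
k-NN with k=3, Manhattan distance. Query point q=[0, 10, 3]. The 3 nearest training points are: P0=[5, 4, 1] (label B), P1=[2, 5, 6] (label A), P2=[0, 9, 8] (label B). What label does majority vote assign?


d(q,P0) = 13  (label B)
d(q,P1) = 10  (label A)
d(q,P2) = 6  (label B)
Votes: A=1, B=2
Majority → B

B


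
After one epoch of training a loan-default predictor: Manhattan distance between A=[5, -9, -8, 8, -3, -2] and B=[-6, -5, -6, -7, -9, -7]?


d = |5+ 6| + |-9+ 5| + |-8+ 6| + |8+ 7| + |-3+ 9| + |-2+ 7|
  = 11 + 4 + 2 + 15 + 6 + 5
  = 43

43


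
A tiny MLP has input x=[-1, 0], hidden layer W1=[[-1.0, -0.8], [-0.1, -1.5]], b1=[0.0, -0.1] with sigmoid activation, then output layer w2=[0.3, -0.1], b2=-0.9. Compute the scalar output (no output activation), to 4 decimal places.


z1[0] = (-1.0)·(-1) + (-0.8)·(0) + 0.0 = 1.0
z1[1] = (-0.1)·(-1) + (-1.5)·(0) - 0.1 = 0.0
h = sigmoid(z1) = [0.7311, 0.5]
output = (0.3)·(0.7311) + (-0.1)·(0.5) - 0.9 = -0.7307

-0.7307


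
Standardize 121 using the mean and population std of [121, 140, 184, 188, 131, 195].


μ = 159.8333, σ = 29.8519
z = (121 - 159.8333)/29.8519 = -1.3009

-1.3009


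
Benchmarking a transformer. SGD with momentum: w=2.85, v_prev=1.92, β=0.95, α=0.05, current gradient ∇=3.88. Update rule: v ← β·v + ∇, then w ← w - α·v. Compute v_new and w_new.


v_new = 0.95·1.92 + 3.88 = 1.824 + 3.88 = 5.704
w_new = 2.85 - 0.05·5.704 = 2.85 - 0.2852 = 2.5648

v_new=5.704, w_new=2.5648


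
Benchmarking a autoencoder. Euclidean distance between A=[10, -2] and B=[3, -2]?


d = √((10-3)² + (-2+ 2)²)
  = √(49 + 0)
  = √49 = 7.0

7.0


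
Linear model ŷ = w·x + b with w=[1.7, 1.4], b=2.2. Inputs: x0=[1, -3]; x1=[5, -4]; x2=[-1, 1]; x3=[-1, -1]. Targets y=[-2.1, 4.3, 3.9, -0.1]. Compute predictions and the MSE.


ŷ0 = (1.7)·(1) + (1.4)·(-3) + 2.2 = -0.3
ŷ1 = (1.7)·(5) + (1.4)·(-4) + 2.2 = 5.1
ŷ2 = (1.7)·(-1) + (1.4)·(1) + 2.2 = 1.9
ŷ3 = (1.7)·(-1) + (1.4)·(-1) + 2.2 = -0.9
errors² = [3.24, 0.64, 4.0, 0.64]
MSE = 8.5200/4 = 2.13

2.13


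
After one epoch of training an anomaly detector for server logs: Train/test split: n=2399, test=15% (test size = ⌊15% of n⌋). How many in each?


Test = ⌊2399·15/100⌋ = 359
Train = 2399 - 359 = 2040

Train: 2040, Test: 359


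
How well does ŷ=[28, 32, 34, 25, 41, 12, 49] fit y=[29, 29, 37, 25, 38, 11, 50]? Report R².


ȳ = 31.2857
SS_res = Σ(y-ŷ)² = 30
SS_tot = Σ(y-ȳ)² = 889.43
R² = 1 - SS_res/SS_tot = 1 - 0.0337 = 0.9663

0.9663


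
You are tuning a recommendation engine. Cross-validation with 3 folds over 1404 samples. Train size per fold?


Fold size = 1404/3 = 468
Training per fold = 1404 - 468 = 936

936


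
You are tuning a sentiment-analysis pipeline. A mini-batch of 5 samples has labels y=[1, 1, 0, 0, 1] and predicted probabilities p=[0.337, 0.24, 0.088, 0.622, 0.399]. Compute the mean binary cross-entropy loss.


L[0] = -ln(0.337) = 1.0877
L[1] = -ln(0.24) = 1.4271
L[2] = -ln(1-0.088) = -ln(0.912) = 0.0921
L[3] = -ln(1-0.622) = -ln(0.378) = 0.9729
L[4] = -ln(0.399) = 0.9188
mean = (1.0877 + 1.4271 + 0.0921 + 0.9729 + 0.9188)/5 = 0.8997

0.8997


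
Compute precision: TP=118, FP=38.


Precision = TP/(TP+FP)
= 118/(118+38)
= 118/156 = 75.64%

75.64%


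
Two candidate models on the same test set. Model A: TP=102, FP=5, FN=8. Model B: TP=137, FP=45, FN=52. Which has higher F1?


Model A: P=102/107=0.9533, R=102/110=0.9273, F1=2PR/(P+R)=2TP/(2TP+FP+FN)=204/217=0.9401
Model B: P=137/182=0.7527, R=137/189=0.7249, F1=2PR/(P+R)=2TP/(2TP+FP+FN)=274/371=0.7385
0.9401 > 0.7385 → Model A

Model A


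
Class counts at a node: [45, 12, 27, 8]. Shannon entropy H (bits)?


Probabilities: [45/92, 12/92, 27/92, 8/92] ≈ [0.4891, 0.1304, 0.2935, 0.087]
H = -((45/92)·log₂(45/92) + (12/92)·log₂(12/92) + (27/92)·log₂(27/92) + (8/92)·log₂(8/92))
  = 1.7134 bits

1.7134 bits


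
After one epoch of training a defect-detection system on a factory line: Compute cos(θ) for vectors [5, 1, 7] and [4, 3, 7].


A·B = 5·4 + 1·3 + 7·7 = 72
‖A‖ = √75 = 8.6603, ‖B‖ = √74 = 8.6023
cos = 72/(√75·√74) = 72/√5550 = 0.9665

0.9665


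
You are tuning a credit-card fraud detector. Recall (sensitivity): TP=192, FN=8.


Recall = TP/(TP+FN)
= 192/(192+8)
= 192/200 = 96.0%

96.0%


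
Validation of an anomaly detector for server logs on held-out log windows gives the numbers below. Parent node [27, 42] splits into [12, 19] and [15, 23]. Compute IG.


Parent = [27, 42], H_parent = 0.9656
H_left = 0.9629 (n=31), H_right = 0.9678 (n=38)
H_children = (31/69)·0.9629 + (38/69)·0.9678 = 0.9656
IG = 0.9656 - 0.9656 = 0.0

0.0


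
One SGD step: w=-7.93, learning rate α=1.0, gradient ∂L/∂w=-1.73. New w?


w_new = w - α·∇
= -7.93 - 1.0·-1.73
= -7.93 + 1.73
= -6.2

-6.2


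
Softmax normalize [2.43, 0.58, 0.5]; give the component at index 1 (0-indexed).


Exponentials: e^2.43=11.3589, e^0.58=1.786, e^0.5=1.6487
Sum = 14.7936
Softmax = [0.7678, 0.1207, 0.1114]
p[1] = 1.786/14.7936 = 0.1207

0.1207


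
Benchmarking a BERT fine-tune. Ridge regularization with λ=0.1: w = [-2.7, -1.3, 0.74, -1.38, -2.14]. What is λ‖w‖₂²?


‖w‖₂² = (-2.7)² + (-1.3)² + (0.74)² + (-1.38)² + (-2.14)²
     = 7.29 + 1.69 + 0.5476 + 1.9044 + 4.5796
     = 16.0116
λ·‖w‖₂² = 0.1·16.0116 = 1.60116

1.60116


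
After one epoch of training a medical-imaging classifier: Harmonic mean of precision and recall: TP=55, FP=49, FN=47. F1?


Precision = 55/104 = 0.5288
Recall = 55/102 = 0.5392
F1 = 2·P·R/(P+R) = 2·TP/(2·TP+FP+FN) = 110/(110+49+47) = 110/206 = 0.534

0.534


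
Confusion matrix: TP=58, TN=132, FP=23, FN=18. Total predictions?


Total = TP + TN + FP + FN
= 58 + 132 + 23 + 18
= 231
(Predicted positive: 81, predicted negative: 150)

231


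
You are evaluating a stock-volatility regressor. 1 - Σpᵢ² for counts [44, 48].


Probabilities: [44/92, 48/92] ≈ [0.4783, 0.5217]
Σpᵢ² = (1936 + 2304)/92² = 4240/8464
Gini = 1 - Σpᵢ² = 1 - 4240/8464 = 0.4991

0.4991


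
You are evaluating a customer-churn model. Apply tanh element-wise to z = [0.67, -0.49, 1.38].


tanh(0.67) = 0.585
tanh(-0.49) = -0.4542
tanh(1.38) = 0.881
result = [0.585, -0.4542, 0.881]

[0.585, -0.4542, 0.881]


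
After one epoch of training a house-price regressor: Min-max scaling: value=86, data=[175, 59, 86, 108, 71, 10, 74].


min=10, max=175
(86-10)/(175-10) = 76/165 = 0.4606

0.4606


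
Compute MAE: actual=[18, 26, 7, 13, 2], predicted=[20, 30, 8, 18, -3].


Absolute errors: |18-20|=2, |26-30|=4, |7-8|=1, |13-18|=5, |2+ 3|=5
Sum = 17
MAE = 17/5 = 17/5

17/5


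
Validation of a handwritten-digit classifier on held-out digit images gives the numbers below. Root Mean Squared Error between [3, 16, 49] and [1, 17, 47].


MSE = 9/3 = 3
RMSE = √(9/3) = 1.7321

1.7321


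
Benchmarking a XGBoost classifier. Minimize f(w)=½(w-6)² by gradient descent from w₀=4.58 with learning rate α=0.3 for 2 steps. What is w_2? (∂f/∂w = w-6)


step 1: grad = 4.58-6 = -1.42; w = 4.58 - 0.3·(-1.42) = 5.006
step 2: grad = 5.006-6 = -0.994; w = 5.006 - 0.3·(-0.994) = 5.3042

5.3042


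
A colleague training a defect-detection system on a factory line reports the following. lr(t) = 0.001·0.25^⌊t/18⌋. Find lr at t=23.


n_drops = ⌊23/18⌋ = 1
lr = 0.001·0.25^1 = 0.001·0.25 = 0.00025

0.00025


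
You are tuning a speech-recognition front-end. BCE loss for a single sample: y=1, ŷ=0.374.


BCE = -[y·ln(p) + (1-y)·ln(1-p)]
= -1·ln(0.374) - 0
= -ln(0.374) = 0.9835

0.9835


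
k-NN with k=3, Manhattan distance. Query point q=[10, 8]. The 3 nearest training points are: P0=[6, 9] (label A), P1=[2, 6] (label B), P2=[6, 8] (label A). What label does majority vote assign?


d(q,P0) = 5  (label A)
d(q,P1) = 10  (label B)
d(q,P2) = 4  (label A)
Votes: A=2, B=1
Majority → A

A


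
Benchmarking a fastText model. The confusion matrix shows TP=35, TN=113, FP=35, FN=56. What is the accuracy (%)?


Accuracy = (TP+TN)/(TP+TN+FP+FN)
= (35+113)/(239)
= 148/239 = 61.92%

61.92%


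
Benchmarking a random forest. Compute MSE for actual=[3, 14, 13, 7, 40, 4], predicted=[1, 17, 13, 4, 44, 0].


Squared errors: (3-1)²=4, (14-17)²=9, (13-13)²=0, (7-4)²=9, (40-44)²=16, (4-0)²=16
Sum = 54
MSE = 54/6 = 9

9


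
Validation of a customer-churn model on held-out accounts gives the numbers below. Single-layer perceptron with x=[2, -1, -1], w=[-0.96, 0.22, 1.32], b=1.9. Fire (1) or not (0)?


z = (2)·(-0.96) + (-1)·(0.22) + (-1)·(1.32) + 1.9
  = -1.56
step(z) = 0 (z<0)

0


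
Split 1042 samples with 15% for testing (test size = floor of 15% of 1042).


Test = ⌊1042·15/100⌋ = 156
Train = 1042 - 156 = 886

Train: 886, Test: 156


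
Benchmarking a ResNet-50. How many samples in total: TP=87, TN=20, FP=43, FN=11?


Total = TP + TN + FP + FN
= 87 + 20 + 43 + 11
= 161
(Predicted positive: 130, predicted negative: 31)

161


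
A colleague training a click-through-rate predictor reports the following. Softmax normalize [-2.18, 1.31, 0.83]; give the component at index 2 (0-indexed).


Exponentials: e^-2.18=0.113, e^1.31=3.7062, e^0.83=2.2933
Sum = 6.1125
Softmax = [0.0185, 0.6063, 0.3752]
p[2] = 2.2933/6.1125 = 0.3752

0.3752


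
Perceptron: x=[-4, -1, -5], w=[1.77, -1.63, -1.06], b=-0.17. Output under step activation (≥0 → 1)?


z = (-4)·(1.77) + (-1)·(-1.63) + (-5)·(-1.06) - 0.17
  = -0.32
step(z) = 0 (z<0)

0


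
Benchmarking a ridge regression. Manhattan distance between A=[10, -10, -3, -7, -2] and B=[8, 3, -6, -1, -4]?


d = |10-8| + |-10-3| + |-3+ 6| + |-7+ 1| + |-2+ 4|
  = 2 + 13 + 3 + 6 + 2
  = 26

26


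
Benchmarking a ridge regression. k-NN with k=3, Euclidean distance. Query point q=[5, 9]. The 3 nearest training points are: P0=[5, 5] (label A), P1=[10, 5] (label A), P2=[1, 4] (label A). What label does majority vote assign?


d(q,P0) = 4.0  (label A)
d(q,P1) = 6.4031  (label A)
d(q,P2) = 6.4031  (label A)
Votes: A=3, B=0
Majority → A

A


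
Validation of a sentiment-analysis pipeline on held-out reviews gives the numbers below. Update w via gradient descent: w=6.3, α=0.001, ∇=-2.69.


w_new = w - α·∇
= 6.3 - 0.001·-2.69
= 6.3 + 0.00269
= 6.30269

6.30269


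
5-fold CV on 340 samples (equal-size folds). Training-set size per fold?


Fold size = 340/5 = 68
Training per fold = 340 - 68 = 272

272


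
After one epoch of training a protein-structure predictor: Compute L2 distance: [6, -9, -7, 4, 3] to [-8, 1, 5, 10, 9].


d = √((6+ 8)² + (-9-1)² + (-7-5)² + (4-10)² + (3-9)²)
  = √(196 + 100 + 144 + 36 + 36)
  = √512 = 22.6274

22.6274


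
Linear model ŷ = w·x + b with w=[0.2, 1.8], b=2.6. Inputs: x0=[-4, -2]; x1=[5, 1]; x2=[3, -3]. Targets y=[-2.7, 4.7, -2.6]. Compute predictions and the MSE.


ŷ0 = (0.2)·(-4) + (1.8)·(-2) + 2.6 = -1.8
ŷ1 = (0.2)·(5) + (1.8)·(1) + 2.6 = 5.4
ŷ2 = (0.2)·(3) + (1.8)·(-3) + 2.6 = -2.2
errors² = [0.81, 0.49, 0.16]
MSE = 1.4600/3 = 0.4867

0.4867


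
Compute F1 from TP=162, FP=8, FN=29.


Precision = 162/170 = 0.9529
Recall = 162/191 = 0.8482
F1 = 2·P·R/(P+R) = 2·TP/(2·TP+FP+FN) = 324/(324+8+29) = 324/361 = 0.8975

0.8975


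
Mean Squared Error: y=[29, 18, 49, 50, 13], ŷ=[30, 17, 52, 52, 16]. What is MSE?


Squared errors: (29-30)²=1, (18-17)²=1, (49-52)²=9, (50-52)²=4, (13-16)²=9
Sum = 24
MSE = 24/5 = 24/5

24/5


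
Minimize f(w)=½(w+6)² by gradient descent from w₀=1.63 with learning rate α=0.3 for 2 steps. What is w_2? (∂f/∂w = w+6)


step 1: grad = 1.63+6 = 7.63; w = 1.63 - 0.3·(7.63) = -0.659
step 2: grad = -0.659+6 = 5.341; w = -0.659 - 0.3·(5.341) = -2.2613

-2.2613


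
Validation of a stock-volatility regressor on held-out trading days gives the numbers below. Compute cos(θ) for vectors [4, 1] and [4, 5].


A·B = 4·4 + 1·5 = 21
‖A‖ = √17 = 4.1231, ‖B‖ = √41 = 6.4031
cos = 21/(√17·√41) = 21/√697 = 0.7954

0.7954


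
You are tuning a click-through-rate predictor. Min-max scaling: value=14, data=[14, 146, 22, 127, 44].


min=14, max=146
(14-14)/(146-14) = 0/132 = 0.0

0.0


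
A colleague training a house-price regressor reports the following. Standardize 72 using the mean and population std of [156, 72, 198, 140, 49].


μ = 123, σ = 54.9181
z = (72 - 123)/54.9181 = -0.9287

-0.9287


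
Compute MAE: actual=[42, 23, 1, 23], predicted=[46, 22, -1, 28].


Absolute errors: |42-46|=4, |23-22|=1, |1+ 1|=2, |23-28|=5
Sum = 12
MAE = 12/4 = 3

3


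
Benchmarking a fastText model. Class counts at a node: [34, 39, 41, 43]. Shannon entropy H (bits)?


Probabilities: [34/157, 39/157, 41/157, 43/157] ≈ [0.2166, 0.2484, 0.2611, 0.2739]
H = -((34/157)·log₂(34/157) + (39/157)·log₂(39/157) + (41/157)·log₂(41/157) + (43/157)·log₂(43/157))
  = 1.9947 bits

1.9947 bits


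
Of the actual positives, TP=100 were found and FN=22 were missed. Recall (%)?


Recall = TP/(TP+FN)
= 100/(100+22)
= 100/122 = 81.97%

81.97%


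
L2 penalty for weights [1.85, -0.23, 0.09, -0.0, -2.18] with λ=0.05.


‖w‖₂² = (1.85)² + (-0.23)² + (0.09)² + (-0.0)² + (-2.18)²
     = 3.4225 + 0.0529 + 0.0081 + 0 + 4.7524
     = 8.2359
λ·‖w‖₂² = 0.05·8.2359 = 0.411795

0.411795


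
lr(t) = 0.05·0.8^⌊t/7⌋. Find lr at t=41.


n_drops = ⌊41/7⌋ = 5
lr = 0.05·0.8^5 = 0.05·0.32768 = 0.016384

0.016384


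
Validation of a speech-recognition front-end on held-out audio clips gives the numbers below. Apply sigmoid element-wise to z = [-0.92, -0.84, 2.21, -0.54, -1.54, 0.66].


σ(-0.92) = 1/(1+e^0.92) = 0.285
σ(-0.84) = 1/(1+e^0.84) = 0.3015
σ(2.21) = 1/(1+e^-2.21) = 0.9011
σ(-0.54) = 1/(1+e^0.54) = 0.3682
σ(-1.54) = 1/(1+e^1.54) = 0.1765
σ(0.66) = 1/(1+e^-0.66) = 0.6593
result = [0.285, 0.3015, 0.9011, 0.3682, 0.1765, 0.6593]

[0.285, 0.3015, 0.9011, 0.3682, 0.1765, 0.6593]


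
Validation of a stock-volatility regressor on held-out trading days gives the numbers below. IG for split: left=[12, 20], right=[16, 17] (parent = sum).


Parent = [28, 37], H_parent = 0.9861
H_left = 0.9544 (n=32), H_right = 0.9993 (n=33)
H_children = (32/65)·0.9544 + (33/65)·0.9993 = 0.9772
IG = 0.9861 - 0.9772 = 0.0089

0.0089


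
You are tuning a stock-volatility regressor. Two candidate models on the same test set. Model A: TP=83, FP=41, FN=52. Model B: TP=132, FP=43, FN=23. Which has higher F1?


Model A: P=83/124=0.6694, R=83/135=0.6148, F1=2PR/(P+R)=2TP/(2TP+FP+FN)=166/259=0.6409
Model B: P=132/175=0.7543, R=132/155=0.8516, F1=2PR/(P+R)=2TP/(2TP+FP+FN)=264/330=0.8
0.6409 < 0.8 → Model B

Model B


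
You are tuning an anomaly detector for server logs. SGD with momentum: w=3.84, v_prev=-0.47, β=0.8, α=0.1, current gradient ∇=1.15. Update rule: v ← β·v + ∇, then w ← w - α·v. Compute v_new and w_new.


v_new = 0.8·-0.47 + 1.15 = -0.376 + 1.15 = 0.774
w_new = 3.84 - 0.1·0.774 = 3.84 - 0.0774 = 3.7626

v_new=0.774, w_new=3.7626


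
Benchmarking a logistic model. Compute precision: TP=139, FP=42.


Precision = TP/(TP+FP)
= 139/(139+42)
= 139/181 = 76.8%

76.8%


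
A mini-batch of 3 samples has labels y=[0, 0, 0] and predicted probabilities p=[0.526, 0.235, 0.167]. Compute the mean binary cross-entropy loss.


L[0] = -ln(1-0.526) = -ln(0.474) = 0.7465
L[1] = -ln(1-0.235) = -ln(0.765) = 0.2679
L[2] = -ln(1-0.167) = -ln(0.833) = 0.1827
mean = (0.7465 + 0.2679 + 0.1827)/3 = 0.399

0.399


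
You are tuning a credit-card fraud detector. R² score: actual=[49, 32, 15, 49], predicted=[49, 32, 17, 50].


ȳ = 36.25
SS_res = Σ(y-ŷ)² = 5
SS_tot = Σ(y-ȳ)² = 794.75
R² = 1 - SS_res/SS_tot = 1 - 0.0063 = 0.9937

0.9937


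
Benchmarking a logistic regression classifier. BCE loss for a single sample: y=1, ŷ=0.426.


BCE = -[y·ln(p) + (1-y)·ln(1-p)]
= -1·ln(0.426) - 0
= -ln(0.426) = 0.8533

0.8533
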